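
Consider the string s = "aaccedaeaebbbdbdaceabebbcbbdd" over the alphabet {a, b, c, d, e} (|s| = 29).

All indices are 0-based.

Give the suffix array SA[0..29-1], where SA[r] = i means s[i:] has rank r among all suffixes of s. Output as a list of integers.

rank | idx | suffix
   0 |   0 | aaccedaeaebbbdbdaceabebbcbbdd
   1 |  19 | abebbcbbdd
   2 |   1 | accedaeaebbbdbdaceabebbcbbdd
   3 |  16 | aceabebbcbbdd
   4 |   6 | aeaebbbdbdaceabebbcbbdd
   5 |   8 | aebbbdbdaceabebbcbbdd
   6 |  10 | bbbdbdaceabebbcbbdd
   7 |  22 | bbcbbdd
   8 |  11 | bbdbdaceabebbcbbdd
   9 |  25 | bbdd
  10 |  23 | bcbbdd
  11 |  14 | bdaceabebbcbbdd
  12 |  12 | bdbdaceabebbcbbdd
  13 |  26 | bdd
  14 |  20 | bebbcbbdd
  15 |  24 | cbbdd
  16 |   2 | ccedaeaebbbdbdaceabebbcbbdd
  17 |  17 | ceabebbcbbdd
  18 |   3 | cedaeaebbbdbdaceabebbcbbdd
  19 |  28 | d
  20 |  15 | daceabebbcbbdd
  21 |   5 | daeaebbbdbdaceabebbcbbdd
  22 |  13 | dbdaceabebbcbbdd
  23 |  27 | dd
  24 |  18 | eabebbcbbdd
  25 |   7 | eaebbbdbdaceabebbcbbdd
  26 |   9 | ebbbdbdaceabebbcbbdd
  27 |  21 | ebbcbbdd
  28 |   4 | edaeaebbbdbdaceabebbcbbdd

[0, 19, 1, 16, 6, 8, 10, 22, 11, 25, 23, 14, 12, 26, 20, 24, 2, 17, 3, 28, 15, 5, 13, 27, 18, 7, 9, 21, 4]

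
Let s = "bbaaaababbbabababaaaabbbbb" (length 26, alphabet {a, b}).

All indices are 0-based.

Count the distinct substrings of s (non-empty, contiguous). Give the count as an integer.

rank→(start, suffix):
  0 → (2, 'aaaababbbabababaaaabbbbb')
  1 → (17, 'aaaabbbbb')
  2 → (3, 'aaababbbabababaaaabbbbb')
  3 → (18, 'aaabbbbb')
  4 → (4, 'aababbbabababaaaabbbbb')
  5 → (19, 'aabbbbb')
  6 → (15, 'abaaaabbbbb')
  7 → (13, 'ababaaaabbbbb')
  8 → (11, 'abababaaaabbbbb')
  9 → (5, 'ababbbabababaaaabbbbb')
  10 → (7, 'abbbabababaaaabbbbb')
  11 → (20, 'abbbbb')
  12 → (25, 'b')
  13 → (1, 'baaaababbbabababaaaabbbbb')
  14 → (16, 'baaaabbbbb')
  15 → (14, 'babaaaabbbbb')
  16 → (12, 'bababaaaabbbbb')
  17 → (10, 'babababaaaabbbbb')
  18 → (6, 'babbbabababaaaabbbbb')
  19 → (24, 'bb')
  20 → (0, 'bbaaaababbbabababaaaabbbbb')
  21 → (9, 'bbabababaaaabbbbb')
  22 → (23, 'bbb')
  23 → (8, 'bbbabababaaaabbbbb')
  24 → (22, 'bbbb')
  25 → (21, 'bbbbb')

SA = [2, 17, 3, 18, 4, 19, 15, 13, 11, 5, 7, 20, 25, 1, 16, 14, 12, 10, 6, 24, 0, 9, 23, 8, 22, 21]
i: (SA[i-1],SA[i]) lcp shared
  1: (2,17) 5 'aaaab'
  2: (17,3) 3 'aaa'
  3: (3,18) 4 'aaab'
  4: (18,4) 2 'aa'
  5: (4,19) 3 'aab'
  6: (19,15) 1 'a'
  7: (15,13) 3 'aba'
  8: (13,11) 5 'ababa'
  9: (11,5) 4 'abab'
  10: (5,7) 2 'ab'
  11: (7,20) 4 'abbb'
  12: (20,25) 0 ''
  13: (25,1) 1 'b'
  14: (1,16) 6 'baaaab'
  15: (16,14) 2 'ba'
  16: (14,12) 4 'baba'
  17: (12,10) 6 'bababa'
  18: (10,6) 3 'bab'
  19: (6,24) 1 'b'
  20: (24,0) 2 'bb'
  21: (0,9) 3 'bba'
  22: (9,23) 2 'bb'
  23: (23,8) 3 'bbb'
  24: (8,22) 3 'bbb'
  25: (22,21) 4 'bbbb'

n(n+1)/2 = 26·27/2 = 351
Σ LCP = 0 + 5 + 3 + 4 + 2 + 3 + 1 + 3 + 5 + 4 + 2 + 4 + 0 + 1 + 6 + 2 + 4 + 6 + 3 + 1 + 2 + 3 + 2 + 3 + 3 + 4 = 76
distinct = 351 − 76 = 275

275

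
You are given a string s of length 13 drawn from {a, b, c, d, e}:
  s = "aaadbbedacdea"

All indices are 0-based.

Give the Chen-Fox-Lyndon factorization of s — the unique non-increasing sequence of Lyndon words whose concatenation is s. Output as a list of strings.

emit factor 1: 'aaadbbedacde' (i=0, period=12)
emit factor 2: 'a' (i=12, period=1)

["aaadbbedacde", "a"]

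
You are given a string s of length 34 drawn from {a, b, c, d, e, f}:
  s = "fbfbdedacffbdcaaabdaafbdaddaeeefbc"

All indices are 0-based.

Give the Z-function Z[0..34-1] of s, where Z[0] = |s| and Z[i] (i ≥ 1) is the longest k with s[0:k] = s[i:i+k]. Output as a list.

[34, 0, 2, 0, 0, 0, 0, 0, 0, 1, 2, 0, 0, 0, 0, 0, 0, 0, 0, 0, 0, 2, 0, 0, 0, 0, 0, 0, 0, 0, 0, 2, 0, 0]

Z[0]=34
i=1: fresh scan; Z[1]=0
i=2: fresh scan; Z[2]=2 scan→box=[2,4)
i=3: min(r-i=1, Z[1]=0)=0; Z[3]=0
i=4: fresh scan; Z[4]=0
i=5: fresh scan; Z[5]=0
i=6: fresh scan; Z[6]=0
i=7: fresh scan; Z[7]=0
i=8: fresh scan; Z[8]=0
i=9: fresh scan; Z[9]=1 scan→box=[9,10)
i=10: fresh scan; Z[10]=2 scan→box=[10,12)
i=11: min(r-i=1, Z[1]=0)=0; Z[11]=0
i=12: fresh scan; Z[12]=0
i=13: fresh scan; Z[13]=0
i=14: fresh scan; Z[14]=0
i=15: fresh scan; Z[15]=0
i=16: fresh scan; Z[16]=0
i=17: fresh scan; Z[17]=0
i=18: fresh scan; Z[18]=0
i=19: fresh scan; Z[19]=0
i=20: fresh scan; Z[20]=0
i=21: fresh scan; Z[21]=2 scan→box=[21,23)
i=22: min(r-i=1, Z[1]=0)=0; Z[22]=0
i=23: fresh scan; Z[23]=0
i=24: fresh scan; Z[24]=0
i=25: fresh scan; Z[25]=0
i=26: fresh scan; Z[26]=0
i=27: fresh scan; Z[27]=0
i=28: fresh scan; Z[28]=0
i=29: fresh scan; Z[29]=0
i=30: fresh scan; Z[30]=0
i=31: fresh scan; Z[31]=2 scan→box=[31,33)
i=32: min(r-i=1, Z[1]=0)=0; Z[32]=0
i=33: fresh scan; Z[33]=0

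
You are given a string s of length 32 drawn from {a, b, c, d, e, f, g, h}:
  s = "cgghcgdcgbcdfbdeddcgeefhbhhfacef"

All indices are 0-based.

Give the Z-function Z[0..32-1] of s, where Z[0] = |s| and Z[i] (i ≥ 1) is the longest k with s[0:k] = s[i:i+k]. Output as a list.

[32, 0, 0, 0, 2, 0, 0, 2, 0, 0, 1, 0, 0, 0, 0, 0, 0, 0, 2, 0, 0, 0, 0, 0, 0, 0, 0, 0, 0, 1, 0, 0]

Z[0]=32
i=1: fresh scan; Z[1]=0
i=2: fresh scan; Z[2]=0
i=3: fresh scan; Z[3]=0
i=4: fresh scan; Z[4]=2 extend→box=[4,6)
i=5: min(r-i=1, Z[1]=0)=0; Z[5]=0
i=6: fresh scan; Z[6]=0
i=7: fresh scan; Z[7]=2 extend→box=[7,9)
i=8: min(r-i=1, Z[1]=0)=0; Z[8]=0
i=9: fresh scan; Z[9]=0
i=10: fresh scan; Z[10]=1 extend→box=[10,11)
i=11: fresh scan; Z[11]=0
i=12: fresh scan; Z[12]=0
i=13: fresh scan; Z[13]=0
i=14: fresh scan; Z[14]=0
i=15: fresh scan; Z[15]=0
i=16: fresh scan; Z[16]=0
i=17: fresh scan; Z[17]=0
i=18: fresh scan; Z[18]=2 extend→box=[18,20)
i=19: min(r-i=1, Z[1]=0)=0; Z[19]=0
i=20: fresh scan; Z[20]=0
i=21: fresh scan; Z[21]=0
i=22: fresh scan; Z[22]=0
i=23: fresh scan; Z[23]=0
i=24: fresh scan; Z[24]=0
i=25: fresh scan; Z[25]=0
i=26: fresh scan; Z[26]=0
i=27: fresh scan; Z[27]=0
i=28: fresh scan; Z[28]=0
i=29: fresh scan; Z[29]=1 extend→box=[29,30)
i=30: fresh scan; Z[30]=0
i=31: fresh scan; Z[31]=0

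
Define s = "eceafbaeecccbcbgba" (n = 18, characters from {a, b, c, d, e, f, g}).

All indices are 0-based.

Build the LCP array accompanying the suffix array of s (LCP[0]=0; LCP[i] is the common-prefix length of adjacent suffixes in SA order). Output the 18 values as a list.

[0, 1, 1, 0, 2, 1, 1, 0, 2, 1, 2, 1, 0, 1, 2, 1, 0, 0]

rank | idx | suffix
   0 |  17 | a
   1 |   6 | aeecccbcbgba
   2 |   3 | afbaeecccbcbgba
   3 |  16 | ba
   4 |   5 | baeecccbcbgba
   5 |  12 | bcbgba
   6 |  14 | bgba
   7 |  11 | cbcbgba
   8 |  13 | cbgba
   9 |  10 | ccbcbgba
  10 |   9 | cccbcbgba
  11 |   1 | ceafbaeecccbcbgba
  12 |   2 | eafbaeecccbcbgba
  13 |   8 | ecccbcbgba
  14 |   0 | eceafbaeecccbcbgba
  15 |   7 | eecccbcbgba
  16 |   4 | fbaeecccbcbgba
  17 |  15 | gba

SA = [17, 6, 3, 16, 5, 12, 14, 11, 13, 10, 9, 1, 2, 8, 0, 7, 4, 15]
i: (SA[i-1],SA[i]) lcp shared
  1: (17,6) 1 'a'
  2: (6,3) 1 'a'
  3: (3,16) 0 ''
  4: (16,5) 2 'ba'
  5: (5,12) 1 'b'
  6: (12,14) 1 'b'
  7: (14,11) 0 ''
  8: (11,13) 2 'cb'
  9: (13,10) 1 'c'
  10: (10,9) 2 'cc'
  11: (9,1) 1 'c'
  12: (1,2) 0 ''
  13: (2,8) 1 'e'
  14: (8,0) 2 'ec'
  15: (0,7) 1 'e'
  16: (7,4) 0 ''
  17: (4,15) 0 ''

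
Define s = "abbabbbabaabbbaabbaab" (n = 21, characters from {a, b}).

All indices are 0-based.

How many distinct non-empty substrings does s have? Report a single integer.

173

rank | idx | suffix
   0 |  18 | aab
   1 |  14 | aabbaab
   2 |   9 | aabbbaabbaab
   3 |  19 | ab
   4 |   7 | abaabbbaabbaab
   5 |  15 | abbaab
   6 |   0 | abbabbbabaabbbaabbaab
   7 |  10 | abbbaabbaab
   8 |   3 | abbbabaabbbaabbaab
   9 |  20 | b
  10 |  17 | baab
  11 |  13 | baabbaab
  12 |   8 | baabbbaabbaab
  13 |   6 | babaabbbaabbaab
  14 |   2 | babbbabaabbbaabbaab
  15 |  16 | bbaab
  16 |  12 | bbaabbaab
  17 |   5 | bbabaabbbaabbaab
  18 |   1 | bbabbbabaabbbaabbaab
  19 |  11 | bbbaabbaab
  20 |   4 | bbbabaabbbaabbaab

SA = [18, 14, 9, 19, 7, 15, 0, 10, 3, 20, 17, 13, 8, 6, 2, 16, 12, 5, 1, 11, 4]
rank  pair      lcp
   1  s[18:],s[14:]  3  'aab'
   2  s[14:],s[9:]  4  'aabb'
   3  s[9:],s[19:]  1  'a'
   4  s[19:],s[7:]  2  'ab'
   5  s[7:],s[15:]  2  'ab'
   6  s[15:],s[0:]  4  'abba'
   7  s[0:],s[10:]  3  'abb'
   8  s[10:],s[3:]  5  'abbba'
   9  s[3:],s[20:]  0  ''
  10  s[20:],s[17:]  1  'b'
  11  s[17:],s[13:]  4  'baab'
  12  s[13:],s[8:]  5  'baabb'
  13  s[8:],s[6:]  2  'ba'
  14  s[6:],s[2:]  3  'bab'
  15  s[2:],s[16:]  1  'b'
  16  s[16:],s[12:]  5  'bbaab'
  17  s[12:],s[5:]  3  'bba'
  18  s[5:],s[1:]  4  'bbab'
  19  s[1:],s[11:]  2  'bb'
  20  s[11:],s[4:]  4  'bbba'

n(n+1)/2 = 21·22/2 = 231
Σ LCP = 0 + 3 + 4 + 1 + 2 + 2 + 4 + 3 + 5 + 0 + 1 + 4 + 5 + 2 + 3 + 1 + 5 + 3 + 4 + 2 + 4 = 58
distinct = 231 − 58 = 173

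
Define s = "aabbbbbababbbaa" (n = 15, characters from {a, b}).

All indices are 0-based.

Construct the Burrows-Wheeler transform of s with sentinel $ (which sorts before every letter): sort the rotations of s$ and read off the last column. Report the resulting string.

rank  rotation          last
    0  $aabbbbbababbbaa  a
    1  a$aabbbbbababbba  a
    2  aa$aabbbbbababbb  b
    3  aabbbbbababbbaa$  $
    4  ababbbaa$aabbbbb  b
    5  abbbaa$aabbbbbab  b
    6  abbbbbababbbaa$a  a
    7  baa$aabbbbbababb  b
    8  bababbbaa$aabbbb  b
    9  babbbaa$aabbbbba  a
   10  bbaa$aabbbbbabab  b
   11  bbababbbaa$aabbb  b
   12  bbbaa$aabbbbbaba  a
   13  bbbababbbaa$aabb  b
   14  bbbbababbbaa$aab  b
   15  bbbbbababbbaa$aa  a

aab$bbabbabbabba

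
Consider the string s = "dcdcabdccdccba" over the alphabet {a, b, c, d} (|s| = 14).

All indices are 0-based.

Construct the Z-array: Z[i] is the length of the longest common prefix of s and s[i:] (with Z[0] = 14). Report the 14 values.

[14, 0, 2, 0, 0, 0, 2, 0, 0, 2, 0, 0, 0, 0]

Z[0]=14
i=1: fresh scan; Z[1]=0
i=2: fresh scan; Z[2]=2 grow→box=[2,4)
i=3: min(r-i=1, Z[1]=0)=0; Z[3]=0
i=4: fresh scan; Z[4]=0
i=5: fresh scan; Z[5]=0
i=6: fresh scan; Z[6]=2 grow→box=[6,8)
i=7: min(r-i=1, Z[1]=0)=0; Z[7]=0
i=8: fresh scan; Z[8]=0
i=9: fresh scan; Z[9]=2 grow→box=[9,11)
i=10: min(r-i=1, Z[1]=0)=0; Z[10]=0
i=11: fresh scan; Z[11]=0
i=12: fresh scan; Z[12]=0
i=13: fresh scan; Z[13]=0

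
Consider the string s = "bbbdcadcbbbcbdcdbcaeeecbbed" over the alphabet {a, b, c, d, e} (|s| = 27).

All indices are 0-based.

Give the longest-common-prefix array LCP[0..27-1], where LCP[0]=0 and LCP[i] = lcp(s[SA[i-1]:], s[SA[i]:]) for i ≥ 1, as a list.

[0, 1, 0, 3, 2, 2, 2, 1, 2, 1, 3, 1, 0, 2, 1, 3, 2, 1, 0, 1, 1, 2, 2, 0, 1, 1, 2]

sorted suffixes:
  #0 SA[0]=5  'adcbbbcbdcdbcaeeecbbed'
  #1 SA[1]=18  'aeeecbbed'
  #2 SA[2]=8  'bbbcbdcdbcaeeecbbed'
  #3 SA[3]=0  'bbbdcadcbbbcbdcdbcaeeecbbed'
  #4 SA[4]=9  'bbcbdcdbcaeeecbbed'
  #5 SA[5]=1  'bbdcadcbbbcbdcdbcaeeecbbed'
  #6 SA[6]=23  'bbed'
  #7 SA[7]=16  'bcaeeecbbed'
  #8 SA[8]=10  'bcbdcdbcaeeecbbed'
  #9 SA[9]=2  'bdcadcbbbcbdcdbcaeeecbbed'
  #10 SA[10]=12  'bdcdbcaeeecbbed'
  #11 SA[11]=24  'bed'
  #12 SA[12]=4  'cadcbbbcbdcdbcaeeecbbed'
  #13 SA[13]=17  'caeeecbbed'
  #14 SA[14]=7  'cbbbcbdcdbcaeeecbbed'
  #15 SA[15]=22  'cbbed'
  #16 SA[16]=11  'cbdcdbcaeeecbbed'
  #17 SA[17]=14  'cdbcaeeecbbed'
  #18 SA[18]=26  'd'
  #19 SA[19]=15  'dbcaeeecbbed'
  #20 SA[20]=3  'dcadcbbbcbdcdbcaeeecbbed'
  #21 SA[21]=6  'dcbbbcbdcdbcaeeecbbed'
  #22 SA[22]=13  'dcdbcaeeecbbed'
  #23 SA[23]=21  'ecbbed'
  #24 SA[24]=25  'ed'
  #25 SA[25]=20  'eecbbed'
  #26 SA[26]=19  'eeecbbed'

SA = [5, 18, 8, 0, 9, 1, 23, 16, 10, 2, 12, 24, 4, 17, 7, 22, 11, 14, 26, 15, 3, 6, 13, 21, 25, 20, 19]
[i] adj suffixes → lcp
  [1] 5/18 → 1 ('a')
  [2] 18/8 → 0 ('')
  [3] 8/0 → 3 ('bbb')
  [4] 0/9 → 2 ('bb')
  [5] 9/1 → 2 ('bb')
  [6] 1/23 → 2 ('bb')
  [7] 23/16 → 1 ('b')
  [8] 16/10 → 2 ('bc')
  [9] 10/2 → 1 ('b')
  [10] 2/12 → 3 ('bdc')
  [11] 12/24 → 1 ('b')
  [12] 24/4 → 0 ('')
  [13] 4/17 → 2 ('ca')
  [14] 17/7 → 1 ('c')
  [15] 7/22 → 3 ('cbb')
  [16] 22/11 → 2 ('cb')
  [17] 11/14 → 1 ('c')
  [18] 14/26 → 0 ('')
  [19] 26/15 → 1 ('d')
  [20] 15/3 → 1 ('d')
  [21] 3/6 → 2 ('dc')
  [22] 6/13 → 2 ('dc')
  [23] 13/21 → 0 ('')
  [24] 21/25 → 1 ('e')
  [25] 25/20 → 1 ('e')
  [26] 20/19 → 2 ('ee')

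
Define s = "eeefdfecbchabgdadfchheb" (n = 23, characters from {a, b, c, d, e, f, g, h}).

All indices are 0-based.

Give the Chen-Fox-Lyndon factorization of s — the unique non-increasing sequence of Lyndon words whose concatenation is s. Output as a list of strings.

["eeef", "dfe", "c", "bch", "abgdadfchheb"]

emit factor 1: 'eeef' (i=0, period=4)
emit factor 2: 'dfe' (i=4, period=3)
emit factor 3: 'c' (i=7, period=1)
emit factor 4: 'bch' (i=8, period=3)
emit factor 5: 'abgdadfchheb' (i=11, period=12)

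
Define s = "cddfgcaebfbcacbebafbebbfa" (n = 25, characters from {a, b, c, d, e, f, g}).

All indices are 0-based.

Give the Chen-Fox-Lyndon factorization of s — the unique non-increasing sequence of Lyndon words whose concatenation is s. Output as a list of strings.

["cddfg", "c", "aebfbc", "acbebafbebbf", "a"]

emit factor 1: 'cddfg' (i=0, period=5)
emit factor 2: 'c' (i=5, period=1)
emit factor 3: 'aebfbc' (i=6, period=6)
emit factor 4: 'acbebafbebbf' (i=12, period=12)
emit factor 5: 'a' (i=24, period=1)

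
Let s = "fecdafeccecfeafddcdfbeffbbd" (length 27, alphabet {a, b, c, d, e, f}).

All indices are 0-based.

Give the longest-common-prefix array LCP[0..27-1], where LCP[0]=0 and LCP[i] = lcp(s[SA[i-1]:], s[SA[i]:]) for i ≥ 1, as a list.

[0, 2, 0, 1, 1, 0, 1, 2, 1, 1, 0, 1, 1, 1, 1, 0, 1, 2, 2, 1, 0, 2, 1, 1, 2, 3, 1]

rank→(start, suffix):
  0 → (13, 'afddcdfbeffbbd')
  1 → (4, 'afeccecfeafddcdfbeffbbd')
  2 → (24, 'bbd')
  3 → (25, 'bd')
  4 → (20, 'beffbbd')
  5 → (7, 'ccecfeafddcdfbeffbbd')
  6 → (2, 'cdafeccecfeafddcdfbeffbbd')
  7 → (17, 'cdfbeffbbd')
  8 → (8, 'cecfeafddcdfbeffbbd')
  9 → (10, 'cfeafddcdfbeffbbd')
  10 → (26, 'd')
  11 → (3, 'dafeccecfeafddcdfbeffbbd')
  12 → (16, 'dcdfbeffbbd')
  13 → (15, 'ddcdfbeffbbd')
  14 → (18, 'dfbeffbbd')
  15 → (12, 'eafddcdfbeffbbd')
  16 → (6, 'eccecfeafddcdfbeffbbd')
  17 → (1, 'ecdafeccecfeafddcdfbeffbbd')
  18 → (9, 'ecfeafddcdfbeffbbd')
  19 → (21, 'effbbd')
  20 → (23, 'fbbd')
  21 → (19, 'fbeffbbd')
  22 → (14, 'fddcdfbeffbbd')
  23 → (11, 'feafddcdfbeffbbd')
  24 → (5, 'feccecfeafddcdfbeffbbd')
  25 → (0, 'fecdafeccecfeafddcdfbeffbbd')
  26 → (22, 'ffbbd')

SA = [13, 4, 24, 25, 20, 7, 2, 17, 8, 10, 26, 3, 16, 15, 18, 12, 6, 1, 9, 21, 23, 19, 14, 11, 5, 0, 22]
i: (SA[i-1],SA[i]) lcp shared
  1: (13,4) 2 'af'
  2: (4,24) 0 ''
  3: (24,25) 1 'b'
  4: (25,20) 1 'b'
  5: (20,7) 0 ''
  6: (7,2) 1 'c'
  7: (2,17) 2 'cd'
  8: (17,8) 1 'c'
  9: (8,10) 1 'c'
  10: (10,26) 0 ''
  11: (26,3) 1 'd'
  12: (3,16) 1 'd'
  13: (16,15) 1 'd'
  14: (15,18) 1 'd'
  15: (18,12) 0 ''
  16: (12,6) 1 'e'
  17: (6,1) 2 'ec'
  18: (1,9) 2 'ec'
  19: (9,21) 1 'e'
  20: (21,23) 0 ''
  21: (23,19) 2 'fb'
  22: (19,14) 1 'f'
  23: (14,11) 1 'f'
  24: (11,5) 2 'fe'
  25: (5,0) 3 'fec'
  26: (0,22) 1 'f'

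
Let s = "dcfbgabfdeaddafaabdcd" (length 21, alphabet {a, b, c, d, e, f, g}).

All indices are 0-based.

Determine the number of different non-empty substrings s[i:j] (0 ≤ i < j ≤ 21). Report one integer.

215

sorted suffixes:
  #0 SA[0]=15  'aabdcd'
  #1 SA[1]=16  'abdcd'
  #2 SA[2]=5  'abfdeaddafaabdcd'
  #3 SA[3]=10  'addafaabdcd'
  #4 SA[4]=13  'afaabdcd'
  #5 SA[5]=17  'bdcd'
  #6 SA[6]=6  'bfdeaddafaabdcd'
  #7 SA[7]=3  'bgabfdeaddafaabdcd'
  #8 SA[8]=19  'cd'
  #9 SA[9]=1  'cfbgabfdeaddafaabdcd'
  #10 SA[10]=20  'd'
  #11 SA[11]=12  'dafaabdcd'
  #12 SA[12]=18  'dcd'
  #13 SA[13]=0  'dcfbgabfdeaddafaabdcd'
  #14 SA[14]=11  'ddafaabdcd'
  #15 SA[15]=8  'deaddafaabdcd'
  #16 SA[16]=9  'eaddafaabdcd'
  #17 SA[17]=14  'faabdcd'
  #18 SA[18]=2  'fbgabfdeaddafaabdcd'
  #19 SA[19]=7  'fdeaddafaabdcd'
  #20 SA[20]=4  'gabfdeaddafaabdcd'

SA = [15, 16, 5, 10, 13, 17, 6, 3, 19, 1, 20, 12, 18, 0, 11, 8, 9, 14, 2, 7, 4]
rank  pair      lcp
   1  s[15:],s[16:]  1  'a'
   2  s[16:],s[5:]  2  'ab'
   3  s[5:],s[10:]  1  'a'
   4  s[10:],s[13:]  1  'a'
   5  s[13:],s[17:]  0  ''
   6  s[17:],s[6:]  1  'b'
   7  s[6:],s[3:]  1  'b'
   8  s[3:],s[19:]  0  ''
   9  s[19:],s[1:]  1  'c'
  10  s[1:],s[20:]  0  ''
  11  s[20:],s[12:]  1  'd'
  12  s[12:],s[18:]  1  'd'
  13  s[18:],s[0:]  2  'dc'
  14  s[0:],s[11:]  1  'd'
  15  s[11:],s[8:]  1  'd'
  16  s[8:],s[9:]  0  ''
  17  s[9:],s[14:]  0  ''
  18  s[14:],s[2:]  1  'f'
  19  s[2:],s[7:]  1  'f'
  20  s[7:],s[4:]  0  ''

n(n+1)/2 = 21·22/2 = 231
Σ LCP = 0 + 1 + 2 + 1 + 1 + 0 + 1 + 1 + 0 + 1 + 0 + 1 + 1 + 2 + 1 + 1 + 0 + 0 + 1 + 1 + 0 = 16
distinct = 231 − 16 = 215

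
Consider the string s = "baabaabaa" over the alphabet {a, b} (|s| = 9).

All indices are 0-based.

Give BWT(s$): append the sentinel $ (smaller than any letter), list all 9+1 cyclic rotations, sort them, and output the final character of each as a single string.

rank  rotation    last
    0  $baabaabaa  a
    1  a$baabaaba  a
    2  aa$baabaab  b
    3  aabaa$baab  b
    4  aabaabaa$b  b
    5  abaa$baaba  a
    6  abaabaa$ba  a
    7  baa$baabaa  a
    8  baabaa$baa  a
    9  baabaabaa$  $

aabbbaaaa$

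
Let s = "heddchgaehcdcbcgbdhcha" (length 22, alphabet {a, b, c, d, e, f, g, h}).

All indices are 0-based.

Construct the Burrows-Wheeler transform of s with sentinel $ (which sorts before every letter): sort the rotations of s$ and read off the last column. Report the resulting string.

rank  rotation                 last
    0  $heddchgaehcdcbcgbdhcha  a
    1  a$heddchgaehcdcbcgbdhch  h
    2  aehcdcbcgbdhcha$heddchg  g
    3  bcgbdhcha$heddchgaehcdc  c
    4  bdhcha$heddchgaehcdcbcg  g
    5  cbcgbdhcha$heddchgaehcd  d
    6  cdcbcgbdhcha$heddchgaeh  h
    7  cgbdhcha$heddchgaehcdcb  b
    8  cha$heddchgaehcdcbcgbdh  h
    9  chgaehcdcbcgbdhcha$hedd  d
   10  dcbcgbdhcha$heddchgaehc  c
   11  dchgaehcdcbcgbdhcha$hed  d
   12  ddchgaehcdcbcgbdhcha$he  e
   13  dhcha$heddchgaehcdcbcgb  b
   14  eddchgaehcdcbcgbdhcha$h  h
   15  ehcdcbcgbdhcha$heddchga  a
   16  gaehcdcbcgbdhcha$heddch  h
   17  gbdhcha$heddchgaehcdcbc  c
   18  ha$heddchgaehcdcbcgbdhc  c
   19  hcdcbcgbdhcha$heddchgae  e
   20  hcha$heddchgaehcdcbcgbd  d
   21  heddchgaehcdcbcgbdhcha$  $
   22  hgaehcdcbcgbdhcha$heddc  c

ahgcgdhbhdcdebhahcced$c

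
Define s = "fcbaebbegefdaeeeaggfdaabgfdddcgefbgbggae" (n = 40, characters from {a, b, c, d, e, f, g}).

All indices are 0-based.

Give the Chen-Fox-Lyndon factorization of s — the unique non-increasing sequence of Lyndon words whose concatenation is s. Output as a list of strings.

emit factor 1: 'f' (i=0, period=1)
emit factor 2: 'c' (i=1, period=1)
emit factor 3: 'b' (i=2, period=1)
emit factor 4: 'aebbegefdaeeeaggfd' (i=3, period=18)
emit factor 5: 'aabgfdddcgefbgbggae' (i=21, period=19)

["f", "c", "b", "aebbegefdaeeeaggfd", "aabgfdddcgefbgbggae"]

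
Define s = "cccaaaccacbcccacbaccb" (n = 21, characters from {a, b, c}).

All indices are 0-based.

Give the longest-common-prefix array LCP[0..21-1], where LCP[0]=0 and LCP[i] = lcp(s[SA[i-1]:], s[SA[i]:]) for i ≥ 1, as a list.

sorted suffixes:
  #0 SA[0]=3  'aaaccacbcccacbaccb'
  #1 SA[1]=4  'aaccacbcccacbaccb'
  #2 SA[2]=14  'acbaccb'
  #3 SA[3]=8  'acbcccacbaccb'
  #4 SA[4]=5  'accacbcccacbaccb'
  #5 SA[5]=17  'accb'
  #6 SA[6]=20  'b'
  #7 SA[7]=16  'baccb'
  #8 SA[8]=10  'bcccacbaccb'
  #9 SA[9]=2  'caaaccacbcccacbaccb'
  #10 SA[10]=13  'cacbaccb'
  #11 SA[11]=7  'cacbcccacbaccb'
  #12 SA[12]=19  'cb'
  #13 SA[13]=15  'cbaccb'
  #14 SA[14]=9  'cbcccacbaccb'
  #15 SA[15]=1  'ccaaaccacbcccacbaccb'
  #16 SA[16]=12  'ccacbaccb'
  #17 SA[17]=6  'ccacbcccacbaccb'
  #18 SA[18]=18  'ccb'
  #19 SA[19]=0  'cccaaaccacbcccacbaccb'
  #20 SA[20]=11  'cccacbaccb'

SA = [3, 4, 14, 8, 5, 17, 20, 16, 10, 2, 13, 7, 19, 15, 9, 1, 12, 6, 18, 0, 11]
i: (SA[i-1],SA[i]) lcp shared
  1: (3,4) 2 'aa'
  2: (4,14) 1 'a'
  3: (14,8) 3 'acb'
  4: (8,5) 2 'ac'
  5: (5,17) 3 'acc'
  6: (17,20) 0 ''
  7: (20,16) 1 'b'
  8: (16,10) 1 'b'
  9: (10,2) 0 ''
  10: (2,13) 2 'ca'
  11: (13,7) 4 'cacb'
  12: (7,19) 1 'c'
  13: (19,15) 2 'cb'
  14: (15,9) 2 'cb'
  15: (9,1) 1 'c'
  16: (1,12) 3 'cca'
  17: (12,6) 5 'ccacb'
  18: (6,18) 2 'cc'
  19: (18,0) 2 'cc'
  20: (0,11) 4 'ccca'

[0, 2, 1, 3, 2, 3, 0, 1, 1, 0, 2, 4, 1, 2, 2, 1, 3, 5, 2, 2, 4]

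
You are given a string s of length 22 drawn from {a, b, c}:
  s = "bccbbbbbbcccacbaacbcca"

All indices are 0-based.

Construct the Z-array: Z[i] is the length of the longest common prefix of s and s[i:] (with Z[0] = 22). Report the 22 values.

Z[0]=22
i=1: i≥r, start 0; Z[1]=0
i=2: i≥r, start 0; Z[2]=0
i=3: i≥r, start 0; Z[3]=1 scan→box=[3,4)
i=4: i≥r, start 0; Z[4]=1 scan→box=[4,5)
i=5: i≥r, start 0; Z[5]=1 scan→box=[5,6)
i=6: i≥r, start 0; Z[6]=1 scan→box=[6,7)
i=7: i≥r, start 0; Z[7]=1 scan→box=[7,8)
i=8: i≥r, start 0; Z[8]=3 scan→box=[8,11)
i=9: min(r-i=2, Z[1]=0)=0; Z[9]=0
i=10: min(r-i=1, Z[2]=0)=0; Z[10]=0
i=11: i≥r, start 0; Z[11]=0
i=12: i≥r, start 0; Z[12]=0
i=13: i≥r, start 0; Z[13]=0
i=14: i≥r, start 0; Z[14]=1 scan→box=[14,15)
i=15: i≥r, start 0; Z[15]=0
i=16: i≥r, start 0; Z[16]=0
i=17: i≥r, start 0; Z[17]=0
i=18: i≥r, start 0; Z[18]=3 scan→box=[18,21)
i=19: min(r-i=2, Z[1]=0)=0; Z[19]=0
i=20: min(r-i=1, Z[2]=0)=0; Z[20]=0
i=21: i≥r, start 0; Z[21]=0

[22, 0, 0, 1, 1, 1, 1, 1, 3, 0, 0, 0, 0, 0, 1, 0, 0, 0, 3, 0, 0, 0]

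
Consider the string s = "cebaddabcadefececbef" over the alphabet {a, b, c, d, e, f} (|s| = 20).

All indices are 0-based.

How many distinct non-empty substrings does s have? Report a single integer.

rank→(start, suffix):
  0 → (6, 'abcadefececbef')
  1 → (3, 'addabcadefececbef')
  2 → (9, 'adefececbef')
  3 → (2, 'baddabcadefececbef')
  4 → (7, 'bcadefececbef')
  5 → (17, 'bef')
  6 → (8, 'cadefececbef')
  7 → (16, 'cbef')
  8 → (0, 'cebaddabcadefececbef')
  9 → (14, 'cecbef')
  10 → (5, 'dabcadefececbef')
  11 → (4, 'ddabcadefececbef')
  12 → (10, 'defececbef')
  13 → (1, 'ebaddabcadefececbef')
  14 → (15, 'ecbef')
  15 → (13, 'ececbef')
  16 → (18, 'ef')
  17 → (11, 'efececbef')
  18 → (19, 'f')
  19 → (12, 'fececbef')

SA = [6, 3, 9, 2, 7, 17, 8, 16, 0, 14, 5, 4, 10, 1, 15, 13, 18, 11, 19, 12]
i: (SA[i-1],SA[i]) lcp shared
  1: (6,3) 1 'a'
  2: (3,9) 2 'ad'
  3: (9,2) 0 ''
  4: (2,7) 1 'b'
  5: (7,17) 1 'b'
  6: (17,8) 0 ''
  7: (8,16) 1 'c'
  8: (16,0) 1 'c'
  9: (0,14) 2 'ce'
  10: (14,5) 0 ''
  11: (5,4) 1 'd'
  12: (4,10) 1 'd'
  13: (10,1) 0 ''
  14: (1,15) 1 'e'
  15: (15,13) 2 'ec'
  16: (13,18) 1 'e'
  17: (18,11) 2 'ef'
  18: (11,19) 0 ''
  19: (19,12) 1 'f'

n(n+1)/2 = 20·21/2 = 210
Σ LCP = 0 + 1 + 2 + 0 + 1 + 1 + 0 + 1 + 1 + 2 + 0 + 1 + 1 + 0 + 1 + 2 + 1 + 2 + 0 + 1 = 18
distinct = 210 − 18 = 192

192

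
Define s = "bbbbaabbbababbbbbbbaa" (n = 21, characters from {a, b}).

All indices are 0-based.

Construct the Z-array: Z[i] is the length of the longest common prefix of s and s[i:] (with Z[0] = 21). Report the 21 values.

Z[0]=21
i=1: fresh scan; Z[1]=3 grow→box=[1,4)
i=2: min(r-i=2, Z[1]=3)=2; Z[2]=2
i=3: min(r-i=1, Z[2]=2)=1; Z[3]=1
i=4: fresh scan; Z[4]=0
i=5: fresh scan; Z[5]=0
i=6: fresh scan; Z[6]=3 grow→box=[6,9)
i=7: min(r-i=2, Z[1]=3)=2; Z[7]=2
i=8: min(r-i=1, Z[2]=2)=1; Z[8]=1
i=9: fresh scan; Z[9]=0
i=10: fresh scan; Z[10]=1 grow→box=[10,11)
i=11: fresh scan; Z[11]=0
i=12: fresh scan; Z[12]=4 grow→box=[12,16)
i=13: min(r-i=3, Z[1]=3)=3; Z[13]=4 grow→box=[13,17)
i=14: min(r-i=3, Z[1]=3)=3; Z[14]=4 grow→box=[14,18)
i=15: min(r-i=3, Z[1]=3)=3; Z[15]=6 grow→box=[15,21)
i=16: min(r-i=5, Z[1]=3)=3; Z[16]=3
i=17: min(r-i=4, Z[2]=2)=2; Z[17]=2
i=18: min(r-i=3, Z[3]=1)=1; Z[18]=1
i=19: min(r-i=2, Z[4]=0)=0; Z[19]=0
i=20: min(r-i=1, Z[5]=0)=0; Z[20]=0

[21, 3, 2, 1, 0, 0, 3, 2, 1, 0, 1, 0, 4, 4, 4, 6, 3, 2, 1, 0, 0]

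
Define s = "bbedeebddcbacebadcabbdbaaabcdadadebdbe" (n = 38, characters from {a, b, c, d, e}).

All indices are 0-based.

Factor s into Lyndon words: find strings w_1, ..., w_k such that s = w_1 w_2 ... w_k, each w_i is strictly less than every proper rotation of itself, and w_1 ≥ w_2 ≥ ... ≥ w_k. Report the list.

["bbedeebddc", "b", "acebadc", "abbdb", "aaabcdadadebdbe"]

emit factor 1: 'bbedeebddc' (i=0, period=10)
emit factor 2: 'b' (i=10, period=1)
emit factor 3: 'acebadc' (i=11, period=7)
emit factor 4: 'abbdb' (i=18, period=5)
emit factor 5: 'aaabcdadadebdbe' (i=23, period=15)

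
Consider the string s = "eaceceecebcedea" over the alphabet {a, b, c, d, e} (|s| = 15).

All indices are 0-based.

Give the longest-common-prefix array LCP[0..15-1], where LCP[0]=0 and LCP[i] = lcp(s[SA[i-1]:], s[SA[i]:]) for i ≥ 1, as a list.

rank | idx | suffix
   0 |  14 | a
   1 |   1 | aceceecebcedea
   2 |   9 | bcedea
   3 |   7 | cebcedea
   4 |   2 | ceceecebcedea
   5 |  10 | cedea
   6 |   4 | ceecebcedea
   7 |  12 | dea
   8 |  13 | ea
   9 |   0 | eaceceecebcedea
  10 |   8 | ebcedea
  11 |   6 | ecebcedea
  12 |   3 | eceecebcedea
  13 |  11 | edea
  14 |   5 | eecebcedea

SA = [14, 1, 9, 7, 2, 10, 4, 12, 13, 0, 8, 6, 3, 11, 5]
[i] adj suffixes → lcp
  [1] 14/1 → 1 ('a')
  [2] 1/9 → 0 ('')
  [3] 9/7 → 0 ('')
  [4] 7/2 → 2 ('ce')
  [5] 2/10 → 2 ('ce')
  [6] 10/4 → 2 ('ce')
  [7] 4/12 → 0 ('')
  [8] 12/13 → 0 ('')
  [9] 13/0 → 2 ('ea')
  [10] 0/8 → 1 ('e')
  [11] 8/6 → 1 ('e')
  [12] 6/3 → 3 ('ece')
  [13] 3/11 → 1 ('e')
  [14] 11/5 → 1 ('e')

[0, 1, 0, 0, 2, 2, 2, 0, 0, 2, 1, 1, 3, 1, 1]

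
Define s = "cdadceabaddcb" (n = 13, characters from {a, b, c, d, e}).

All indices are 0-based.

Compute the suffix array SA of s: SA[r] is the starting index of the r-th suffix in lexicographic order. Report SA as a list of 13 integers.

rank | idx | suffix
   0 |   6 | abaddcb
   1 |   2 | adceabaddcb
   2 |   8 | addcb
   3 |  12 | b
   4 |   7 | baddcb
   5 |  11 | cb
   6 |   0 | cdadceabaddcb
   7 |   4 | ceabaddcb
   8 |   1 | dadceabaddcb
   9 |  10 | dcb
  10 |   3 | dceabaddcb
  11 |   9 | ddcb
  12 |   5 | eabaddcb

[6, 2, 8, 12, 7, 11, 0, 4, 1, 10, 3, 9, 5]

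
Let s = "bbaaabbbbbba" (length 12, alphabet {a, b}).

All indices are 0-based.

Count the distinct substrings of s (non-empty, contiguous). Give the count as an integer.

54

rank→(start, suffix):
  0 → (11, 'a')
  1 → (2, 'aaabbbbbba')
  2 → (3, 'aabbbbbba')
  3 → (4, 'abbbbbba')
  4 → (10, 'ba')
  5 → (1, 'baaabbbbbba')
  6 → (9, 'bba')
  7 → (0, 'bbaaabbbbbba')
  8 → (8, 'bbba')
  9 → (7, 'bbbba')
  10 → (6, 'bbbbba')
  11 → (5, 'bbbbbba')

SA = [11, 2, 3, 4, 10, 1, 9, 0, 8, 7, 6, 5]
i: (SA[i-1],SA[i]) lcp shared
  1: (11,2) 1 'a'
  2: (2,3) 2 'aa'
  3: (3,4) 1 'a'
  4: (4,10) 0 ''
  5: (10,1) 2 'ba'
  6: (1,9) 1 'b'
  7: (9,0) 3 'bba'
  8: (0,8) 2 'bb'
  9: (8,7) 3 'bbb'
  10: (7,6) 4 'bbbb'
  11: (6,5) 5 'bbbbb'

n(n+1)/2 = 12·13/2 = 78
Σ LCP = 0 + 1 + 2 + 1 + 0 + 2 + 1 + 3 + 2 + 3 + 4 + 5 = 24
distinct = 78 − 24 = 54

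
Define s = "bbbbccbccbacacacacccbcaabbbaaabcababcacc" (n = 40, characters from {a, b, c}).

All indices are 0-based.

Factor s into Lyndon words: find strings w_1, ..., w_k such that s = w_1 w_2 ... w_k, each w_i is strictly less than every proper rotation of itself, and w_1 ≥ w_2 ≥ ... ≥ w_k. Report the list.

emit factor 1: 'bbbbccbcc' (i=0, period=9)
emit factor 2: 'b' (i=9, period=1)
emit factor 3: 'acacacacccbc' (i=10, period=12)
emit factor 4: 'aabbb' (i=22, period=5)
emit factor 5: 'aaabcababcacc' (i=27, period=13)

["bbbbccbcc", "b", "acacacacccbc", "aabbb", "aaabcababcacc"]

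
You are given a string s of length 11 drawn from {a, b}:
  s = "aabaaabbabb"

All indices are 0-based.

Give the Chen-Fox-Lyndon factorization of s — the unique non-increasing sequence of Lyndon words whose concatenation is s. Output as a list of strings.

["aab", "aaabbabb"]

emit factor 1: 'aab' (i=0, period=3)
emit factor 2: 'aaabbabb' (i=3, period=8)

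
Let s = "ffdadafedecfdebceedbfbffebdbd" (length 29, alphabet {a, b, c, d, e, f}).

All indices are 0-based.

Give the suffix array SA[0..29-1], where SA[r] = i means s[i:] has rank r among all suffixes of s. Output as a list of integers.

[3, 5, 14, 27, 25, 19, 21, 15, 10, 28, 2, 4, 26, 18, 12, 8, 13, 24, 9, 17, 7, 16, 20, 1, 11, 23, 6, 0, 22]

rank | idx | suffix
   0 |   3 | adafedecfdebceedbfbffebdbd
   1 |   5 | afedecfdebceedbfbffebdbd
   2 |  14 | bceedbfbffebdbd
   3 |  27 | bd
   4 |  25 | bdbd
   5 |  19 | bfbffebdbd
   6 |  21 | bffebdbd
   7 |  15 | ceedbfbffebdbd
   8 |  10 | cfdebceedbfbffebdbd
   9 |  28 | d
  10 |   2 | dadafedecfdebceedbfbffebdbd
  11 |   4 | dafedecfdebceedbfbffebdbd
  12 |  26 | dbd
  13 |  18 | dbfbffebdbd
  14 |  12 | debceedbfbffebdbd
  15 |   8 | decfdebceedbfbffebdbd
  16 |  13 | ebceedbfbffebdbd
  17 |  24 | ebdbd
  18 |   9 | ecfdebceedbfbffebdbd
  19 |  17 | edbfbffebdbd
  20 |   7 | edecfdebceedbfbffebdbd
  21 |  16 | eedbfbffebdbd
  22 |  20 | fbffebdbd
  23 |   1 | fdadafedecfdebceedbfbffebdbd
  24 |  11 | fdebceedbfbffebdbd
  25 |  23 | febdbd
  26 |   6 | fedecfdebceedbfbffebdbd
  27 |   0 | ffdadafedecfdebceedbfbffebdbd
  28 |  22 | ffebdbd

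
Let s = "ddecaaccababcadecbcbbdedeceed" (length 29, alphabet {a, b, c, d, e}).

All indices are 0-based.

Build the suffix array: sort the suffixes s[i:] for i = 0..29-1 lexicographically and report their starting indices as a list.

rank | idx | suffix
   0 |   4 | aaccababcadecbcbbdedeceed
   1 |   8 | ababcadecbcbbdedeceed
   2 |  10 | abcadecbcbbdedeceed
   3 |   5 | accababcadecbcbbdedeceed
   4 |  13 | adecbcbbdedeceed
   5 |   9 | babcadecbcbbdedeceed
   6 |  19 | bbdedeceed
   7 |  11 | bcadecbcbbdedeceed
   8 |  17 | bcbbdedeceed
   9 |  20 | bdedeceed
  10 |   3 | caaccababcadecbcbbdedeceed
  11 |   7 | cababcadecbcbbdedeceed
  12 |  12 | cadecbcbbdedeceed
  13 |  18 | cbbdedeceed
  14 |  16 | cbcbbdedeceed
  15 |   6 | ccababcadecbcbbdedeceed
  16 |  25 | ceed
  17 |  28 | d
  18 |   0 | ddecaaccababcadecbcbbdedeceed
  19 |   1 | decaaccababcadecbcbbdedeceed
  20 |  14 | decbcbbdedeceed
  21 |  23 | deceed
  22 |  21 | dedeceed
  23 |   2 | ecaaccababcadecbcbbdedeceed
  24 |  15 | ecbcbbdedeceed
  25 |  24 | eceed
  26 |  27 | ed
  27 |  22 | edeceed
  28 |  26 | eed

[4, 8, 10, 5, 13, 9, 19, 11, 17, 20, 3, 7, 12, 18, 16, 6, 25, 28, 0, 1, 14, 23, 21, 2, 15, 24, 27, 22, 26]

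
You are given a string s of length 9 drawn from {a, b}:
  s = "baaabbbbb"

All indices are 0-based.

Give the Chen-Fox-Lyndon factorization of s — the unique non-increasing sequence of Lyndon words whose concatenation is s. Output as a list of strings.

["b", "aaabbbbb"]

emit factor 1: 'b' (i=0, period=1)
emit factor 2: 'aaabbbbb' (i=1, period=8)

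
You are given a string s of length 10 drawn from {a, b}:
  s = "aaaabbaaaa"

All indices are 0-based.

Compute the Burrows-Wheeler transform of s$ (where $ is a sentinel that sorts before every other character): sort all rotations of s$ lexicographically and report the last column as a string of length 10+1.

aaaab$aaaba

rank  rotation     last
    0  $aaaabbaaaa  a
    1  a$aaaabbaaa  a
    2  aa$aaaabbaa  a
    3  aaa$aaaabba  a
    4  aaaa$aaaabb  b
    5  aaaabbaaaa$  $
    6  aaabbaaaa$a  a
    7  aabbaaaa$aa  a
    8  abbaaaa$aaa  a
    9  baaaa$aaaab  b
   10  bbaaaa$aaaa  a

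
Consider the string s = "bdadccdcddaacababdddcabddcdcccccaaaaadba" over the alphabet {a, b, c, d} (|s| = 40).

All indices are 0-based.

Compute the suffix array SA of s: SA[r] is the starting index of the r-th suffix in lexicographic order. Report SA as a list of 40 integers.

rank | idx | suffix
   0 |  39 | a
   1 |  32 | aaaaadba
   2 |  33 | aaaadba
   3 |  34 | aaadba
   4 |  10 | aacababdddcabddcdcccccaaaaadba
   5 |  35 | aadba
   6 |  13 | ababdddcabddcdcccccaaaaadba
   7 |  21 | abddcdcccccaaaaadba
   8 |  15 | abdddcabddcdcccccaaaaadba
   9 |  11 | acababdddcabddcdcccccaaaaadba
  10 |  36 | adba
  11 |   2 | adccdcddaacababdddcabddcdcccccaaaaadba
  12 |  38 | ba
  13 |  14 | babdddcabddcdcccccaaaaadba
  14 |   0 | bdadccdcddaacababdddcabddcdcccccaaaaadba
  15 |  22 | bddcdcccccaaaaadba
  16 |  16 | bdddcabddcdcccccaaaaadba
  17 |  31 | caaaaadba
  18 |  12 | cababdddcabddcdcccccaaaaadba
  19 |  20 | cabddcdcccccaaaaadba
  20 |  30 | ccaaaaadba
  21 |  29 | cccaaaaadba
  22 |  28 | ccccaaaaadba
  23 |  27 | cccccaaaaadba
  24 |   4 | ccdcddaacababdddcabddcdcccccaaaaadba
  25 |  25 | cdcccccaaaaadba
  26 |   5 | cdcddaacababdddcabddcdcccccaaaaadba
  27 |   7 | cddaacababdddcabddcdcccccaaaaadba
  28 |   9 | daacababdddcabddcdcccccaaaaadba
  29 |   1 | dadccdcddaacababdddcabddcdcccccaaaaadba
  30 |  37 | dba
  31 |  19 | dcabddcdcccccaaaaadba
  32 |  26 | dcccccaaaaadba
  33 |   3 | dccdcddaacababdddcabddcdcccccaaaaadba
  34 |  24 | dcdcccccaaaaadba
  35 |   6 | dcddaacababdddcabddcdcccccaaaaadba
  36 |   8 | ddaacababdddcabddcdcccccaaaaadba
  37 |  18 | ddcabddcdcccccaaaaadba
  38 |  23 | ddcdcccccaaaaadba
  39 |  17 | dddcabddcdcccccaaaaadba

[39, 32, 33, 34, 10, 35, 13, 21, 15, 11, 36, 2, 38, 14, 0, 22, 16, 31, 12, 20, 30, 29, 28, 27, 4, 25, 5, 7, 9, 1, 37, 19, 26, 3, 24, 6, 8, 18, 23, 17]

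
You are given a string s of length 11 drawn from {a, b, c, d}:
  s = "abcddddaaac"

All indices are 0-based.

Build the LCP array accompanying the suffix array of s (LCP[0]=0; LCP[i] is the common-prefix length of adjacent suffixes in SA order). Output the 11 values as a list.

rank | idx | suffix
   0 |   7 | aaac
   1 |   8 | aac
   2 |   0 | abcddddaaac
   3 |   9 | ac
   4 |   1 | bcddddaaac
   5 |  10 | c
   6 |   2 | cddddaaac
   7 |   6 | daaac
   8 |   5 | ddaaac
   9 |   4 | dddaaac
  10 |   3 | ddddaaac

SA = [7, 8, 0, 9, 1, 10, 2, 6, 5, 4, 3]
i: (SA[i-1],SA[i]) lcp shared
  1: (7,8) 2 'aa'
  2: (8,0) 1 'a'
  3: (0,9) 1 'a'
  4: (9,1) 0 ''
  5: (1,10) 0 ''
  6: (10,2) 1 'c'
  7: (2,6) 0 ''
  8: (6,5) 1 'd'
  9: (5,4) 2 'dd'
  10: (4,3) 3 'ddd'

[0, 2, 1, 1, 0, 0, 1, 0, 1, 2, 3]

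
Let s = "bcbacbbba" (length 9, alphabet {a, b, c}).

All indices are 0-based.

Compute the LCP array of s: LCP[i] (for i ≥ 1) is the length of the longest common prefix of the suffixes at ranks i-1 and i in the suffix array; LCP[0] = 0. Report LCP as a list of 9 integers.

[0, 1, 0, 2, 1, 2, 1, 0, 2]

rank→(start, suffix):
  0 → (8, 'a')
  1 → (3, 'acbbba')
  2 → (7, 'ba')
  3 → (2, 'bacbbba')
  4 → (6, 'bba')
  5 → (5, 'bbba')
  6 → (0, 'bcbacbbba')
  7 → (1, 'cbacbbba')
  8 → (4, 'cbbba')

SA = [8, 3, 7, 2, 6, 5, 0, 1, 4]
rank  pair      lcp
   1  s[8:],s[3:]  1  'a'
   2  s[3:],s[7:]  0  ''
   3  s[7:],s[2:]  2  'ba'
   4  s[2:],s[6:]  1  'b'
   5  s[6:],s[5:]  2  'bb'
   6  s[5:],s[0:]  1  'b'
   7  s[0:],s[1:]  0  ''
   8  s[1:],s[4:]  2  'cb'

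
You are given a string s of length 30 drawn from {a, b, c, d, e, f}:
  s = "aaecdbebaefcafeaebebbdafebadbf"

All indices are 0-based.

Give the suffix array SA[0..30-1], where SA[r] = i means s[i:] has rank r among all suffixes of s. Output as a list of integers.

[0, 26, 15, 1, 8, 12, 22, 25, 7, 19, 20, 5, 17, 28, 11, 3, 21, 4, 27, 14, 24, 6, 18, 16, 2, 9, 29, 10, 13, 23]

rank | idx | suffix
   0 |   0 | aaecdbebaefcafeaebebbdafebadbf
   1 |  26 | adbf
   2 |  15 | aebebbdafebadbf
   3 |   1 | aecdbebaefcafeaebebbdafebadbf
   4 |   8 | aefcafeaebebbdafebadbf
   5 |  12 | afeaebebbdafebadbf
   6 |  22 | afebadbf
   7 |  25 | badbf
   8 |   7 | baefcafeaebebbdafebadbf
   9 |  19 | bbdafebadbf
  10 |  20 | bdafebadbf
  11 |   5 | bebaefcafeaebebbdafebadbf
  12 |  17 | bebbdafebadbf
  13 |  28 | bf
  14 |  11 | cafeaebebbdafebadbf
  15 |   3 | cdbebaefcafeaebebbdafebadbf
  16 |  21 | dafebadbf
  17 |   4 | dbebaefcafeaebebbdafebadbf
  18 |  27 | dbf
  19 |  14 | eaebebbdafebadbf
  20 |  24 | ebadbf
  21 |   6 | ebaefcafeaebebbdafebadbf
  22 |  18 | ebbdafebadbf
  23 |  16 | ebebbdafebadbf
  24 |   2 | ecdbebaefcafeaebebbdafebadbf
  25 |   9 | efcafeaebebbdafebadbf
  26 |  29 | f
  27 |  10 | fcafeaebebbdafebadbf
  28 |  13 | feaebebbdafebadbf
  29 |  23 | febadbf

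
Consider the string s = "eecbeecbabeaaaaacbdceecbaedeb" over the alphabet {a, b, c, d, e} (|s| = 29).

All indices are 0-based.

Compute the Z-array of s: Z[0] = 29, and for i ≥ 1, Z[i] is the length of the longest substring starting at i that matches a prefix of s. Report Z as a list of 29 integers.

[29, 1, 0, 0, 4, 1, 0, 0, 0, 0, 1, 0, 0, 0, 0, 0, 0, 0, 0, 0, 4, 1, 0, 0, 0, 1, 0, 1, 0]

Z[0]=29
i=1: outside box; Z[1]=1 extend→box=[1,2)
i=2: outside box; Z[2]=0
i=3: outside box; Z[3]=0
i=4: outside box; Z[4]=4 extend→box=[4,8)
i=5: min(r-i=3, Z[1]=1)=1; Z[5]=1
i=6: min(r-i=2, Z[2]=0)=0; Z[6]=0
i=7: min(r-i=1, Z[3]=0)=0; Z[7]=0
i=8: outside box; Z[8]=0
i=9: outside box; Z[9]=0
i=10: outside box; Z[10]=1 extend→box=[10,11)
i=11: outside box; Z[11]=0
i=12: outside box; Z[12]=0
i=13: outside box; Z[13]=0
i=14: outside box; Z[14]=0
i=15: outside box; Z[15]=0
i=16: outside box; Z[16]=0
i=17: outside box; Z[17]=0
i=18: outside box; Z[18]=0
i=19: outside box; Z[19]=0
i=20: outside box; Z[20]=4 extend→box=[20,24)
i=21: min(r-i=3, Z[1]=1)=1; Z[21]=1
i=22: min(r-i=2, Z[2]=0)=0; Z[22]=0
i=23: min(r-i=1, Z[3]=0)=0; Z[23]=0
i=24: outside box; Z[24]=0
i=25: outside box; Z[25]=1 extend→box=[25,26)
i=26: outside box; Z[26]=0
i=27: outside box; Z[27]=1 extend→box=[27,28)
i=28: outside box; Z[28]=0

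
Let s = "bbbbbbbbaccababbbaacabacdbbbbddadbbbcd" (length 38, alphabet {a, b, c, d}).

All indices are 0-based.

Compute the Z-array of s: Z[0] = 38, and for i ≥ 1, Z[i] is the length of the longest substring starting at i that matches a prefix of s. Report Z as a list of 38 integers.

[38, 7, 6, 5, 4, 3, 2, 1, 0, 0, 0, 0, 1, 0, 3, 2, 1, 0, 0, 0, 0, 1, 0, 0, 0, 4, 3, 2, 1, 0, 0, 0, 0, 3, 2, 1, 0, 0]

Z[0]=38
i=1: fresh scan; Z[1]=7 scan→box=[1,8)
i=2: min(r-i=6, Z[1]=7)=6; Z[2]=6
i=3: min(r-i=5, Z[2]=6)=5; Z[3]=5
i=4: min(r-i=4, Z[3]=5)=4; Z[4]=4
i=5: min(r-i=3, Z[4]=4)=3; Z[5]=3
i=6: min(r-i=2, Z[5]=3)=2; Z[6]=2
i=7: min(r-i=1, Z[6]=2)=1; Z[7]=1
i=8: fresh scan; Z[8]=0
i=9: fresh scan; Z[9]=0
i=10: fresh scan; Z[10]=0
i=11: fresh scan; Z[11]=0
i=12: fresh scan; Z[12]=1 scan→box=[12,13)
i=13: fresh scan; Z[13]=0
i=14: fresh scan; Z[14]=3 scan→box=[14,17)
i=15: min(r-i=2, Z[1]=7)=2; Z[15]=2
i=16: min(r-i=1, Z[2]=6)=1; Z[16]=1
i=17: fresh scan; Z[17]=0
i=18: fresh scan; Z[18]=0
i=19: fresh scan; Z[19]=0
i=20: fresh scan; Z[20]=0
i=21: fresh scan; Z[21]=1 scan→box=[21,22)
i=22: fresh scan; Z[22]=0
i=23: fresh scan; Z[23]=0
i=24: fresh scan; Z[24]=0
i=25: fresh scan; Z[25]=4 scan→box=[25,29)
i=26: min(r-i=3, Z[1]=7)=3; Z[26]=3
i=27: min(r-i=2, Z[2]=6)=2; Z[27]=2
i=28: min(r-i=1, Z[3]=5)=1; Z[28]=1
i=29: fresh scan; Z[29]=0
i=30: fresh scan; Z[30]=0
i=31: fresh scan; Z[31]=0
i=32: fresh scan; Z[32]=0
i=33: fresh scan; Z[33]=3 scan→box=[33,36)
i=34: min(r-i=2, Z[1]=7)=2; Z[34]=2
i=35: min(r-i=1, Z[2]=6)=1; Z[35]=1
i=36: fresh scan; Z[36]=0
i=37: fresh scan; Z[37]=0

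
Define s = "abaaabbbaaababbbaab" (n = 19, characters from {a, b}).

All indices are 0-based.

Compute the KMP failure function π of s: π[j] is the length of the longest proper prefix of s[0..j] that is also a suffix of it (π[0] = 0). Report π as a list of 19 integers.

[0, 0, 1, 1, 1, 2, 0, 0, 1, 1, 1, 2, 3, 2, 0, 0, 1, 1, 2]

π[0] = 0
j=1 s[j]='b': π[1]=0 (border '')
j=2 s[j]='a': π[2]=1 (border 'a')
j=3 s[j]='a': k: 1→0; π[3]=1 (border 'a')
j=4 s[j]='a': k: 1→0; π[4]=1 (border 'a')
j=5 s[j]='b': π[5]=2 (border 'ab')
j=6 s[j]='b': k: 2→0; π[6]=0 (border '')
j=7 s[j]='b': π[7]=0 (border '')
j=8 s[j]='a': π[8]=1 (border 'a')
j=9 s[j]='a': k: 1→0; π[9]=1 (border 'a')
j=10 s[j]='a': k: 1→0; π[10]=1 (border 'a')
j=11 s[j]='b': π[11]=2 (border 'ab')
j=12 s[j]='a': π[12]=3 (border 'aba')
j=13 s[j]='b': k: 3→1; π[13]=2 (border 'ab')
j=14 s[j]='b': k: 2→0; π[14]=0 (border '')
j=15 s[j]='b': π[15]=0 (border '')
j=16 s[j]='a': π[16]=1 (border 'a')
j=17 s[j]='a': k: 1→0; π[17]=1 (border 'a')
j=18 s[j]='b': π[18]=2 (border 'ab')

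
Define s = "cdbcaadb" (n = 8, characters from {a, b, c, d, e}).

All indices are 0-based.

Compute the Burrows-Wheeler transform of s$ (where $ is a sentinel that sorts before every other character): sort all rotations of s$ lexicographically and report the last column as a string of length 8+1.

rank  rotation   last
    0  $cdbcaadb  b
    1  aadb$cdbc  c
    2  adb$cdbca  a
    3  b$cdbcaad  d
    4  bcaadb$cd  d
    5  caadb$cdb  b
    6  cdbcaadb$  $
    7  db$cdbcaa  a
    8  dbcaadb$c  c

bcaddb$ac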